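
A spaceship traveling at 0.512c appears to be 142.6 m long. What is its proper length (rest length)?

Contracted length L = 142.6 m
γ = 1/√(1 - 0.512²) = 1.164
L₀ = γL = 1.164 × 142.6 = 166.0 m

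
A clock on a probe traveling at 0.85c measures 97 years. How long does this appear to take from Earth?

Proper time Δt₀ = 97 years
γ = 1/√(1 - 0.85²) = 1.898
Δt = γΔt₀ = 1.898 × 97 = 184.1 years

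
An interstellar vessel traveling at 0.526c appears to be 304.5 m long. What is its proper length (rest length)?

Contracted length L = 304.5 m
γ = 1/√(1 - 0.526²) = 1.1758
L₀ = γL = 1.1758 × 304.5 = 358.0 m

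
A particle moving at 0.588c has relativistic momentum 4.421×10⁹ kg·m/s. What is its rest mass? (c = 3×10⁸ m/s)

γ = 1/√(1 - 0.588²) = 1.2363
v = 0.588 × 3×10⁸ = 1.764×10⁸ m/s
m = p/(γv) = 4.421×10⁹/(1.2363 × 1.764×10⁸) = 20.27 kg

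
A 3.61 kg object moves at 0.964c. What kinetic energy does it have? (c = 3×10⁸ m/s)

γ = 1/√(1 - 0.964²) = 3.761
γ - 1 = 2.761
KE = (γ-1)mc² = 2.761 × 3.61 × (3×10⁸)² = 8.970×10¹⁷ J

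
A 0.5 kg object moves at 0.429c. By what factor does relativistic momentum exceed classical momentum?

p_rel = γmv, p_class = mv
Ratio = γ = 1/√(1 - 0.429²) = 1.107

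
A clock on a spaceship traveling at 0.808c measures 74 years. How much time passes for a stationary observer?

Proper time Δt₀ = 74 years
γ = 1/√(1 - 0.808²) = 1.697
Δt = γΔt₀ = 1.697 × 74 = 125.6 years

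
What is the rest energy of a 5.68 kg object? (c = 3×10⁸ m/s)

c² = (3×10⁸)² = 9.000×10¹⁶ m²/s²
E₀ = mc² = 5.68 × 9.000×10¹⁶ = 5.112×10¹⁷ J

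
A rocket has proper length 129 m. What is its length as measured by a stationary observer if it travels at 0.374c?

Proper length L₀ = 129 m
γ = 1/√(1 - 0.374²) = 1.0783
L = L₀/γ = 129/1.0783 = 119.6 m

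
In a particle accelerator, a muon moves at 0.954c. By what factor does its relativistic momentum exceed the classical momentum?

p_rel = γmv, p_class = mv
Ratio = γ = 1/√(1 - 0.954²)
= 1/√(0.089884) = 3.335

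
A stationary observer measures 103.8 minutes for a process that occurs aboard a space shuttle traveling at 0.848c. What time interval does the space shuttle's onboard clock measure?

Dilated time Δt = 103.8 minutes
γ = 1/√(1 - 0.848²) = 1.887
Δt₀ = Δt/γ = 103.8/1.887 = 55.01 minutes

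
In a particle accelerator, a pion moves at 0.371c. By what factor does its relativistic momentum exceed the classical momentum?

p_rel = γmv, p_class = mv
Ratio = γ = 1/√(1 - 0.371²)
= 1/√(0.862359) = 1.077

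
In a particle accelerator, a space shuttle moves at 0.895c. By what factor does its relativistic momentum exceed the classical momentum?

p_rel = γmv, p_class = mv
Ratio = γ = 1/√(1 - 0.895²)
= 1/√(0.198975) = 2.242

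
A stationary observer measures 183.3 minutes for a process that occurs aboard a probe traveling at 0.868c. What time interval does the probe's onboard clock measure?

Dilated time Δt = 183.3 minutes
γ = 1/√(1 - 0.868²) = 2.0138
Δt₀ = Δt/γ = 183.3/2.0138 = 91.02 minutes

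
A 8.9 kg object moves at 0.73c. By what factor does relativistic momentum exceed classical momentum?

p_rel = γmv, p_class = mv
Ratio = γ = 1/√(1 - 0.73²) = 1.463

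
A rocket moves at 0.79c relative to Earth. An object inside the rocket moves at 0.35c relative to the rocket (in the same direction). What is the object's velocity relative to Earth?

u = (u' + v)/(1 + u'v/c²)
Numerator: 0.35 + 0.79 = 1.14
Denominator: 1 + 0.2765 = 1.2765
u = 1.14/1.2765 = 0.8931c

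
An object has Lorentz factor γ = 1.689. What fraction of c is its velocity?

From γ = 1/√(1 - v²/c²):
1/γ² = 1/1.689² = 0.3505
v²/c² = 1 - 0.3505 = 0.6495
v/c = √(0.6495) = 0.8059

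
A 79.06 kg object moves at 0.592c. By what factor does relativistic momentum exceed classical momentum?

p_rel = γmv, p_class = mv
Ratio = γ = 1/√(1 - 0.592²) = 1.241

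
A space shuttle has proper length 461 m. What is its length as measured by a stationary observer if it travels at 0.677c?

Proper length L₀ = 461 m
γ = 1/√(1 - 0.677²) = 1.3587
L = L₀/γ = 461/1.3587 = 339.3 m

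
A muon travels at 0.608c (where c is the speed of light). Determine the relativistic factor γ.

v/c = 0.608, so (v/c)² = 0.369664
1 - (v/c)² = 0.630336
γ = 1/√(0.630336) = 1.260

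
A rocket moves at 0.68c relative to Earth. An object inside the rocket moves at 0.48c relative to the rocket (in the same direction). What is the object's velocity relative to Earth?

u = (u' + v)/(1 + u'v/c²)
Numerator: 0.48 + 0.68 = 1.16
Denominator: 1 + 0.3264 = 1.3264
u = 1.16/1.3264 = 0.8745c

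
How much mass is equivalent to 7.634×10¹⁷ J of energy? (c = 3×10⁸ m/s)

From E = mc², we get m = E/c²
c² = (3×10⁸)² = 9×10¹⁶ m²/s²
m = 7.634×10¹⁷ / 9×10¹⁶ = 8.482 kg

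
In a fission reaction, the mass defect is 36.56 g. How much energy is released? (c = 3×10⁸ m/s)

Convert mass defect: Δm = 36.56 g = 0.03656 kg
E = Δm·c² = 0.03656 × (3×10⁸)²
= 0.03656 × 9×10¹⁶ = 3.290×10¹⁵ J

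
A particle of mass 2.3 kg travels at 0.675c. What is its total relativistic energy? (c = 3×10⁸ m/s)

γ = 1/√(1 - 0.675²) = 1.35535
mc² = 2.3 × (3×10⁸)² = 2.070×10¹⁷ J
E = γmc² = 1.35535 × 2.070×10¹⁷ = 2.806×10¹⁷ J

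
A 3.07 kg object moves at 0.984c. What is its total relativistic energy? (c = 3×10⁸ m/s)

γ = 1/√(1 - 0.984²) = 5.613
mc² = 3.07 × (3×10⁸)² = 2.763×10¹⁷ J
E = γmc² = 5.613 × 2.763×10¹⁷ = 1.551×10¹⁸ J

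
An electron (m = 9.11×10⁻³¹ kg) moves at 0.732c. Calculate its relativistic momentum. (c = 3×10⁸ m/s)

γ = 1/√(1 - 0.732²) = 1.4678
v = 0.732 × 3×10⁸ = 2.196×10⁸ m/s
p = γmv = 1.4678 × 9.11×10⁻³¹ × 2.196×10⁸ = 2.936×10⁻²² kg·m/s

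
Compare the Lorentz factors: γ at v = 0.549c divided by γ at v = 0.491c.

γ₁ = 1/√(1 - 0.549²) = 1.196
γ₂ = 1/√(1 - 0.491²) = 1.148
γ₁/γ₂ = 1.196/1.148 = 1.042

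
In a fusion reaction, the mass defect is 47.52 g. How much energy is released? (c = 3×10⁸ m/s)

Convert mass defect: Δm = 47.52 g = 0.04752 kg
E = Δm·c² = 0.04752 × (3×10⁸)²
= 0.04752 × 9×10¹⁶ = 4.277×10¹⁵ J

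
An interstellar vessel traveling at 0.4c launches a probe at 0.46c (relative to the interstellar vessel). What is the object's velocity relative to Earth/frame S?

u = (u' + v)/(1 + u'v/c²)
Numerator: 0.46 + 0.4 = 0.86
Denominator: 1 + 0.184 = 1.184
u = 0.86/1.184 = 0.7264c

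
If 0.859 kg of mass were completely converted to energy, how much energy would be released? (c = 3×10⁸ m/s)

Using E = mc²:
c² = (3×10⁸)² = 9×10¹⁶ m²/s²
E = 0.859 × 9×10¹⁶ = 7.731×10¹⁶ J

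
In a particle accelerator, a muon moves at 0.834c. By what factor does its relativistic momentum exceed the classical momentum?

p_rel = γmv, p_class = mv
Ratio = γ = 1/√(1 - 0.834²)
= 1/√(0.304444) = 1.812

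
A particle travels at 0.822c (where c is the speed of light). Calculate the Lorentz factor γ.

v/c = 0.822, so (v/c)² = 0.675684
1 - (v/c)² = 0.324316
γ = 1/√(0.324316) = 1.756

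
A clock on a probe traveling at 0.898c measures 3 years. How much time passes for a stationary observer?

Proper time Δt₀ = 3 years
γ = 1/√(1 - 0.898²) = 2.2728
Δt = γΔt₀ = 2.2728 × 3 = 6.818 years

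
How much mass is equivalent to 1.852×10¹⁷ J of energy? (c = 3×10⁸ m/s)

From E = mc², we get m = E/c²
c² = (3×10⁸)² = 9×10¹⁶ m²/s²
m = 1.852×10¹⁷ / 9×10¹⁶ = 2.058 kg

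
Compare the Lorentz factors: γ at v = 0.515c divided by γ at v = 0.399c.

γ₁ = 1/√(1 - 0.515²) = 1.167
γ₂ = 1/√(1 - 0.399²) = 1.091
γ₁/γ₂ = 1.167/1.091 = 1.070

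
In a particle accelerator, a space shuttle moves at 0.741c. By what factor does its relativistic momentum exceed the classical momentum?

p_rel = γmv, p_class = mv
Ratio = γ = 1/√(1 - 0.741²)
= 1/√(0.450919) = 1.489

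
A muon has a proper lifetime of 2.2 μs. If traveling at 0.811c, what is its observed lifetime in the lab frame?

Proper lifetime τ₀ = 2.2 μs
γ = 1/√(1 - 0.811²) = 1.709
τ = γτ₀ = 1.709 × 2.2 μs = 3.760 μs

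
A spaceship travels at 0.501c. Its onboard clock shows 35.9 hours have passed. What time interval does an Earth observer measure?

Proper time Δt₀ = 35.9 hours
γ = 1/√(1 - 0.501²) = 1.1555
Δt = γΔt₀ = 1.1555 × 35.9 = 41.48 hours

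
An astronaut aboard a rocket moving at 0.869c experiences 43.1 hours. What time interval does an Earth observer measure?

Proper time Δt₀ = 43.1 hours
γ = 1/√(1 - 0.869²) = 2.02097
Δt = γΔt₀ = 2.02097 × 43.1 = 87.10 hours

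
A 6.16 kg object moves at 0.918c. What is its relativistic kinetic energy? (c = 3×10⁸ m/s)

γ = 1/√(1 - 0.918²) = 2.5216
γ - 1 = 1.5216
KE = (γ-1)mc² = 1.5216 × 6.16 × (3×10⁸)² = 8.436×10¹⁷ J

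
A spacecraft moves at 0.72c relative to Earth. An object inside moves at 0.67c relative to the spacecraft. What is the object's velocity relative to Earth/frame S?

u = (u' + v)/(1 + u'v/c²)
Numerator: 0.67 + 0.72 = 1.39
Denominator: 1 + 0.4824 = 1.4824
u = 1.39/1.4824 = 0.9377c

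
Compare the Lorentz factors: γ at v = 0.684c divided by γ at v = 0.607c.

γ₁ = 1/√(1 - 0.684²) = 1.3708
γ₂ = 1/√(1 - 0.607²) = 1.2583
γ₁/γ₂ = 1.3708/1.2583 = 1.089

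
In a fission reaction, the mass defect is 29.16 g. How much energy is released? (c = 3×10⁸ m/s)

Convert mass defect: Δm = 29.16 g = 0.02916 kg
E = Δm·c² = 0.02916 × (3×10⁸)²
= 0.02916 × 9×10¹⁶ = 2.624×10¹⁵ J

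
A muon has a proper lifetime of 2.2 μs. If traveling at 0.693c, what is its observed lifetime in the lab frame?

Proper lifetime τ₀ = 2.2 μs
γ = 1/√(1 - 0.693²) = 1.3871
τ = γτ₀ = 1.3871 × 2.2 μs = 3.052 μs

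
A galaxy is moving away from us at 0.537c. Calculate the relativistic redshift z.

β = 0.537
(1+β)/(1-β) = 1.537/0.463 = 3.320
√(3.320) = 1.822
z = 1.822 - 1 = 0.8220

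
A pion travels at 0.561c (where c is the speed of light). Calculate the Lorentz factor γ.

v/c = 0.561, so (v/c)² = 0.314721
1 - (v/c)² = 0.685279
γ = 1/√(0.685279) = 1.208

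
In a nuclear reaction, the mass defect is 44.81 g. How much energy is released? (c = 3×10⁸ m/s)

Convert mass defect: Δm = 44.81 g = 0.04481 kg
E = Δm·c² = 0.04481 × (3×10⁸)²
= 0.04481 × 9×10¹⁶ = 4.033×10¹⁵ J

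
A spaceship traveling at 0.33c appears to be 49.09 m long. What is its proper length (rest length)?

Contracted length L = 49.09 m
γ = 1/√(1 - 0.33²) = 1.0593
L₀ = γL = 1.0593 × 49.09 = 52.00 m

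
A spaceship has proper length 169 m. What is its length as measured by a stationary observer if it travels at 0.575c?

Proper length L₀ = 169 m
γ = 1/√(1 - 0.575²) = 1.222
L = L₀/γ = 169/1.222 = 138.3 m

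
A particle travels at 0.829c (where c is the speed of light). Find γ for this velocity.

v/c = 0.829, so (v/c)² = 0.687241
1 - (v/c)² = 0.312759
γ = 1/√(0.312759) = 1.788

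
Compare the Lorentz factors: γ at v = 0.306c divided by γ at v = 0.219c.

γ₁ = 1/√(1 - 0.306²) = 1.0504
γ₂ = 1/√(1 - 0.219²) = 1.0249
γ₁/γ₂ = 1.0504/1.0249 = 1.025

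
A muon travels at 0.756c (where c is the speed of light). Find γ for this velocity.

v/c = 0.756, so (v/c)² = 0.571536
1 - (v/c)² = 0.428464
γ = 1/√(0.428464) = 1.528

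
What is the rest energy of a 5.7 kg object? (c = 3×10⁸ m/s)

c² = (3×10⁸)² = 9.000×10¹⁶ m²/s²
E₀ = mc² = 5.7 × 9.000×10¹⁶ = 5.130×10¹⁷ J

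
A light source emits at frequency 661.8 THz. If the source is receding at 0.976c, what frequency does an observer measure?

β = v/c = 0.976
(1-β)/(1+β) = 0.024/1.976 = 0.012146
Doppler factor = √(0.012146) = 0.11021
f_obs = 661.8 × 0.11021 = 72.94 THz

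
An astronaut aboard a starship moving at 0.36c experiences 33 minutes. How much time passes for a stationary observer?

Proper time Δt₀ = 33 minutes
γ = 1/√(1 - 0.36²) = 1.0719
Δt = γΔt₀ = 1.0719 × 33 = 35.37 minutes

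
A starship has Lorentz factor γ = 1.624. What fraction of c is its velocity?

From γ = 1/√(1 - v²/c²):
1/γ² = 1/1.624² = 0.3792
v²/c² = 1 - 0.3792 = 0.6208
v/c = √(0.6208) = 0.7879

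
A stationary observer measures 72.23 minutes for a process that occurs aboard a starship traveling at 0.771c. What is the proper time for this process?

Dilated time Δt = 72.23 minutes
γ = 1/√(1 - 0.771²) = 1.5703
Δt₀ = Δt/γ = 72.23/1.5703 = 46.00 minutes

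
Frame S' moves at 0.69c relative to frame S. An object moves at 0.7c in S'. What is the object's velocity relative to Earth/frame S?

u = (u' + v)/(1 + u'v/c²)
Numerator: 0.7 + 0.69 = 1.39
Denominator: 1 + 0.483 = 1.483
u = 1.39/1.483 = 0.9373c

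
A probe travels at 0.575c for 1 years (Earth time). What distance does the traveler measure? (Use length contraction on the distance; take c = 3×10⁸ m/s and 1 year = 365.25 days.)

Earth distance: d = v × t = 0.575c × 1 yr = 5.4437×10¹⁵ m
γ = 1.2223
d' = d/γ = 5.4437×10¹⁵/1.2223 = 4.454×10¹⁵ m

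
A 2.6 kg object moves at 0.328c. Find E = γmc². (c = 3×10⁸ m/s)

γ = 1/√(1 - 0.328²) = 1.0586
mc² = 2.6 × (3×10⁸)² = 2.340×10¹⁷ J
E = γmc² = 1.0586 × 2.340×10¹⁷ = 2.477×10¹⁷ J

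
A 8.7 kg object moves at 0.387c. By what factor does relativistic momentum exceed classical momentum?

p_rel = γmv, p_class = mv
Ratio = γ = 1/√(1 - 0.387²) = 1.085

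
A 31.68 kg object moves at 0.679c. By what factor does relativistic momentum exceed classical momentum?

p_rel = γmv, p_class = mv
Ratio = γ = 1/√(1 - 0.679²) = 1.362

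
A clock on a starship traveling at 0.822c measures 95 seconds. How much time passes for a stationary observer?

Proper time Δt₀ = 95 seconds
γ = 1/√(1 - 0.822²) = 1.756
Δt = γΔt₀ = 1.756 × 95 = 166.8 seconds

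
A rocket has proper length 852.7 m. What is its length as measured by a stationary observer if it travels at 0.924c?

Proper length L₀ = 852.7 m
γ = 1/√(1 - 0.924²) = 2.615
L = L₀/γ = 852.7/2.615 = 326.1 m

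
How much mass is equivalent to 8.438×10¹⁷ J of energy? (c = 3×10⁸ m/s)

From E = mc², we get m = E/c²
c² = (3×10⁸)² = 9×10¹⁶ m²/s²
m = 8.438×10¹⁷ / 9×10¹⁶ = 9.376 kg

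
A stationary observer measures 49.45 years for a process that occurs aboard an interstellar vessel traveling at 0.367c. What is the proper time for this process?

Dilated time Δt = 49.45 years
γ = 1/√(1 - 0.367²) = 1.075
Δt₀ = Δt/γ = 49.45/1.075 = 46.00 years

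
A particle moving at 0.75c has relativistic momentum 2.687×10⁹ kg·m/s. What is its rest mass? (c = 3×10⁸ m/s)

γ = 1/√(1 - 0.75²) = 1.5119
v = 0.75 × 3×10⁸ = 2.250×10⁸ m/s
m = p/(γv) = 2.687×10⁹/(1.5119 × 2.250×10⁸) = 7.899 kg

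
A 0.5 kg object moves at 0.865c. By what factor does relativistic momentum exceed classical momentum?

p_rel = γmv, p_class = mv
Ratio = γ = 1/√(1 - 0.865²) = 1.993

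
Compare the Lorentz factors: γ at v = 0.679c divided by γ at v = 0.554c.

γ₁ = 1/√(1 - 0.679²) = 1.362
γ₂ = 1/√(1 - 0.554²) = 1.201
γ₁/γ₂ = 1.362/1.201 = 1.134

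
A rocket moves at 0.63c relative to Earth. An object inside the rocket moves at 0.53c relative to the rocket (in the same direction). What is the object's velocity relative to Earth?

u = (u' + v)/(1 + u'v/c²)
Numerator: 0.53 + 0.63 = 1.16
Denominator: 1 + 0.3339 = 1.3339
u = 1.16/1.3339 = 0.8696c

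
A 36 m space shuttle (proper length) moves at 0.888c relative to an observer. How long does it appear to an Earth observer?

Proper length L₀ = 36 m
γ = 1/√(1 - 0.888²) = 2.175
L = L₀/γ = 36/2.175 = 16.55 m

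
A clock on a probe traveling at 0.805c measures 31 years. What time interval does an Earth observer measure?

Proper time Δt₀ = 31 years
γ = 1/√(1 - 0.805²) = 1.6856
Δt = γΔt₀ = 1.6856 × 31 = 52.25 years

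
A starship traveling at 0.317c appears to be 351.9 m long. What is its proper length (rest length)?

Contracted length L = 351.9 m
γ = 1/√(1 - 0.317²) = 1.0544
L₀ = γL = 1.0544 × 351.9 = 371.0 m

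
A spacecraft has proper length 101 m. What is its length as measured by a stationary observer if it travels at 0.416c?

Proper length L₀ = 101 m
γ = 1/√(1 - 0.416²) = 1.09967
L = L₀/γ = 101/1.09967 = 91.85 m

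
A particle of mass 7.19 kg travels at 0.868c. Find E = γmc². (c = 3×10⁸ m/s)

γ = 1/√(1 - 0.868²) = 2.014
mc² = 7.19 × (3×10⁸)² = 6.471×10¹⁷ J
E = γmc² = 2.014 × 6.471×10¹⁷ = 1.303×10¹⁸ J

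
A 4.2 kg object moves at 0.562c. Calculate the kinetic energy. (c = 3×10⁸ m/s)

γ = 1/√(1 - 0.562²) = 1.209
γ - 1 = 0.2090
KE = (γ-1)mc² = 0.2090 × 4.2 × (3×10⁸)² = 7.900×10¹⁶ J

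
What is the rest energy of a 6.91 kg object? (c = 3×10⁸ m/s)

c² = (3×10⁸)² = 9.000×10¹⁶ m²/s²
E₀ = mc² = 6.91 × 9.000×10¹⁶ = 6.219×10¹⁷ J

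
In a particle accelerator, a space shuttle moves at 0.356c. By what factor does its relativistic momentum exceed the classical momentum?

p_rel = γmv, p_class = mv
Ratio = γ = 1/√(1 - 0.356²)
= 1/√(0.873264) = 1.070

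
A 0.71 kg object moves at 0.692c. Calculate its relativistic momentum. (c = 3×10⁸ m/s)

γ = 1/√(1 - 0.692²) = 1.3852
v = 0.692 × 3×10⁸ = 2.076×10⁸ m/s
p = γmv = 1.3852 × 0.71 × 2.076×10⁸ = 2.042×10⁸ kg·m/s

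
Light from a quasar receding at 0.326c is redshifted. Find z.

β = 0.326
(1+β)/(1-β) = 1.326/0.674 = 1.9674
√(1.9674) = 1.4026
z = 1.4026 - 1 = 0.4026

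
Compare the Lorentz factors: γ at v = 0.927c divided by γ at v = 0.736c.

γ₁ = 1/√(1 - 0.927²) = 2.666
γ₂ = 1/√(1 - 0.736²) = 1.477
γ₁/γ₂ = 2.666/1.477 = 1.805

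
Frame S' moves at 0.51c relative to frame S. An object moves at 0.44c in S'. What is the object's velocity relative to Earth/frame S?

u = (u' + v)/(1 + u'v/c²)
Numerator: 0.44 + 0.51 = 0.95
Denominator: 1 + 0.2244 = 1.2244
u = 0.95/1.2244 = 0.7759c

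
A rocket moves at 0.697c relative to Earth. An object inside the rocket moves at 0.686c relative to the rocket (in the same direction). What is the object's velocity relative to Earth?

u = (u' + v)/(1 + u'v/c²)
Numerator: 0.686 + 0.697 = 1.383
Denominator: 1 + 0.478142 = 1.478142
u = 1.383/1.478142 = 0.9356c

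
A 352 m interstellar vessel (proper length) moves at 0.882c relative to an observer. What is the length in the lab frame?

Proper length L₀ = 352 m
γ = 1/√(1 - 0.882²) = 2.122
L = L₀/γ = 352/2.122 = 165.9 m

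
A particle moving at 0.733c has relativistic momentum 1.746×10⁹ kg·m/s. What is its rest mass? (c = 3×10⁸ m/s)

γ = 1/√(1 - 0.733²) = 1.470
v = 0.733 × 3×10⁸ = 2.199×10⁸ m/s
m = p/(γv) = 1.746×10⁹/(1.470 × 2.199×10⁸) = 5.401 kg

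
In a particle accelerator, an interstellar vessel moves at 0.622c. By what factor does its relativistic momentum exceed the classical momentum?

p_rel = γmv, p_class = mv
Ratio = γ = 1/√(1 - 0.622²)
= 1/√(0.613116) = 1.277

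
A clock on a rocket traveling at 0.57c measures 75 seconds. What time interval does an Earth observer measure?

Proper time Δt₀ = 75 seconds
γ = 1/√(1 - 0.57²) = 1.217
Δt = γΔt₀ = 1.217 × 75 = 91.28 seconds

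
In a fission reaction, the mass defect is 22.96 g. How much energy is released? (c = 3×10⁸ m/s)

Convert mass defect: Δm = 22.96 g = 0.02296 kg
E = Δm·c² = 0.02296 × (3×10⁸)²
= 0.02296 × 9×10¹⁶ = 2.066×10¹⁵ J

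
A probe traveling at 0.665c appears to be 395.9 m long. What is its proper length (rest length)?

Contracted length L = 395.9 m
γ = 1/√(1 - 0.665²) = 1.339
L₀ = γL = 1.339 × 395.9 = 530.1 m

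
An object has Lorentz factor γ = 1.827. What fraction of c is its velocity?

From γ = 1/√(1 - v²/c²):
1/γ² = 1/1.827² = 0.2996
v²/c² = 1 - 0.2996 = 0.7004
v/c = √(0.7004) = 0.8369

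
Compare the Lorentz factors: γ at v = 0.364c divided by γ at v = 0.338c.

γ₁ = 1/√(1 - 0.364²) = 1.074
γ₂ = 1/√(1 - 0.338²) = 1.063
γ₁/γ₂ = 1.074/1.063 = 1.010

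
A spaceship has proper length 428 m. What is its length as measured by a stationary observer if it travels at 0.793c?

Proper length L₀ = 428 m
γ = 1/√(1 - 0.793²) = 1.64144
L = L₀/γ = 428/1.64144 = 260.7 m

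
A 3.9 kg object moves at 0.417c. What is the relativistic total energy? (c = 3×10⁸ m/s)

γ = 1/√(1 - 0.417²) = 1.1002
mc² = 3.9 × (3×10⁸)² = 3.510×10¹⁷ J
E = γmc² = 1.1002 × 3.510×10¹⁷ = 3.862×10¹⁷ J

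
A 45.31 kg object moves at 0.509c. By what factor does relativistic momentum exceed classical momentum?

p_rel = γmv, p_class = mv
Ratio = γ = 1/√(1 - 0.509²) = 1.162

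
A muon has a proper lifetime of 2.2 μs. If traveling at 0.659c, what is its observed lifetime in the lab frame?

Proper lifetime τ₀ = 2.2 μs
γ = 1/√(1 - 0.659²) = 1.3295
τ = γτ₀ = 1.3295 × 2.2 μs = 2.925 μs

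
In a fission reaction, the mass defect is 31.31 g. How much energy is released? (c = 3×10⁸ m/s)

Convert mass defect: Δm = 31.31 g = 0.03131 kg
E = Δm·c² = 0.03131 × (3×10⁸)²
= 0.03131 × 9×10¹⁶ = 2.818×10¹⁵ J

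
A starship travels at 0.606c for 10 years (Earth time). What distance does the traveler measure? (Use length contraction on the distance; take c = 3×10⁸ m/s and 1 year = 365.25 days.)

Earth distance: d = v × t = 0.606c × 10 yr = 5.737×10¹⁶ m
γ = 1.257
d' = d/γ = 5.737×10¹⁶/1.257 = 4.564×10¹⁶ m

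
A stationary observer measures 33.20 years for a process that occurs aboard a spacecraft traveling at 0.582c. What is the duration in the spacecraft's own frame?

Dilated time Δt = 33.20 years
γ = 1/√(1 - 0.582²) = 1.2297
Δt₀ = Δt/γ = 33.20/1.2297 = 27.00 years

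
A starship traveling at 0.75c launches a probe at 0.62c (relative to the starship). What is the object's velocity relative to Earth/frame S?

u = (u' + v)/(1 + u'v/c²)
Numerator: 0.62 + 0.75 = 1.37
Denominator: 1 + 0.465 = 1.465
u = 1.37/1.465 = 0.9352c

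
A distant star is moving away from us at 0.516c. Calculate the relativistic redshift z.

β = 0.516
(1+β)/(1-β) = 1.516/0.484 = 3.1322
√(3.1322) = 1.7698
z = 1.7698 - 1 = 0.7698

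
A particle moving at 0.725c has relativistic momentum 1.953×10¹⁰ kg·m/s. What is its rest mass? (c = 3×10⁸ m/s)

γ = 1/√(1 - 0.725²) = 1.452
v = 0.725 × 3×10⁸ = 2.175×10⁸ m/s
m = p/(γv) = 1.953×10¹⁰/(1.452 × 2.175×10⁸) = 61.84 kg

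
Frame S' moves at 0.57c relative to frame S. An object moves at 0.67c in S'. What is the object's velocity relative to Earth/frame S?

u = (u' + v)/(1 + u'v/c²)
Numerator: 0.67 + 0.57 = 1.24
Denominator: 1 + 0.3819 = 1.3819
u = 1.24/1.3819 = 0.8973c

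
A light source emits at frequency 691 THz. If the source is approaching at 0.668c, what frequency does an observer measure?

β = v/c = 0.668
(1+β)/(1-β) = 1.668/0.332 = 5.024
Doppler factor = √(5.024) = 2.241
f_obs = 691 × 2.241 = 1549 THz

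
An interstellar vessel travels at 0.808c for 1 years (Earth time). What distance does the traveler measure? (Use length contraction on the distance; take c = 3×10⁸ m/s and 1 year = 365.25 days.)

Earth distance: d = v × t = 0.808c × 1 yr = 7.6496×10¹⁵ m
γ = 1.6973
d' = d/γ = 7.6496×10¹⁵/1.6973 = 4.507×10¹⁵ m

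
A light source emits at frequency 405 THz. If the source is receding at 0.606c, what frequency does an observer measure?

β = v/c = 0.606
(1-β)/(1+β) = 0.394/1.606 = 0.2453
Doppler factor = √(0.2453) = 0.4953
f_obs = 405 × 0.4953 = 200.6 THz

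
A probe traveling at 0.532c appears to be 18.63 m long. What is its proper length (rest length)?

Contracted length L = 18.63 m
γ = 1/√(1 - 0.532²) = 1.181
L₀ = γL = 1.181 × 18.63 = 22.00 m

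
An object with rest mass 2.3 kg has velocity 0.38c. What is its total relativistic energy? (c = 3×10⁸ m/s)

γ = 1/√(1 - 0.38²) = 1.081
mc² = 2.3 × (3×10⁸)² = 2.070×10¹⁷ J
E = γmc² = 1.081 × 2.070×10¹⁷ = 2.238×10¹⁷ J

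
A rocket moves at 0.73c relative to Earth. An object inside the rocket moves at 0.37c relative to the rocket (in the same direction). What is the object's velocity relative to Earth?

u = (u' + v)/(1 + u'v/c²)
Numerator: 0.37 + 0.73 = 1.1
Denominator: 1 + 0.2701 = 1.2701
u = 1.1/1.2701 = 0.8661c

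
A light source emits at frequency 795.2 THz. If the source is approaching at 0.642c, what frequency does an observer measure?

β = v/c = 0.642
(1+β)/(1-β) = 1.642/0.358 = 4.587
Doppler factor = √(4.587) = 2.142
f_obs = 795.2 × 2.142 = 1703 THz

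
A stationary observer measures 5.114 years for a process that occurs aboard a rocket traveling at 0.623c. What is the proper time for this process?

Dilated time Δt = 5.114 years
γ = 1/√(1 - 0.623²) = 1.2784
Δt₀ = Δt/γ = 5.114/1.2784 = 4.000 years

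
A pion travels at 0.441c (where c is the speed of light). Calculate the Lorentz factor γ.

v/c = 0.441, so (v/c)² = 0.194481
1 - (v/c)² = 0.805519
γ = 1/√(0.805519) = 1.114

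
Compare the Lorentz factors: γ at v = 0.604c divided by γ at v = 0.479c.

γ₁ = 1/√(1 - 0.604²) = 1.2547
γ₂ = 1/√(1 - 0.479²) = 1.1392
γ₁/γ₂ = 1.2547/1.1392 = 1.101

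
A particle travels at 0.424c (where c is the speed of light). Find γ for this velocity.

v/c = 0.424, so (v/c)² = 0.179776
1 - (v/c)² = 0.820224
γ = 1/√(0.820224) = 1.104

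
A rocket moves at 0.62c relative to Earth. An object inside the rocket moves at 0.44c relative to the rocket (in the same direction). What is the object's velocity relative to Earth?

u = (u' + v)/(1 + u'v/c²)
Numerator: 0.44 + 0.62 = 1.06
Denominator: 1 + 0.2728 = 1.2728
u = 1.06/1.2728 = 0.8328c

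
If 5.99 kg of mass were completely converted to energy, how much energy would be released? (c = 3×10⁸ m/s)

Using E = mc²:
c² = (3×10⁸)² = 9×10¹⁶ m²/s²
E = 5.99 × 9×10¹⁶ = 5.391×10¹⁷ J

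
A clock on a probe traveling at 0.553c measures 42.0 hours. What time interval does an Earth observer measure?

Proper time Δt₀ = 42.0 hours
γ = 1/√(1 - 0.553²) = 1.2002
Δt = γΔt₀ = 1.2002 × 42.0 = 50.41 hours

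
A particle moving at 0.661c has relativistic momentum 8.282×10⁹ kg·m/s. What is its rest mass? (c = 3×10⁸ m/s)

γ = 1/√(1 - 0.661²) = 1.3326
v = 0.661 × 3×10⁸ = 1.983×10⁸ m/s
m = p/(γv) = 8.282×10⁹/(1.3326 × 1.983×10⁸) = 31.34 kg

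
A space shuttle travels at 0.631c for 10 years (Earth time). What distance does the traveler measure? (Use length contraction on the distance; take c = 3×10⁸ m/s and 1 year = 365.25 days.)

Earth distance: d = v × t = 0.631c × 10 yr = 5.97385×10¹⁶ m
γ = 1.28902
d' = d/γ = 5.97385×10¹⁶/1.28902 = 4.634×10¹⁶ m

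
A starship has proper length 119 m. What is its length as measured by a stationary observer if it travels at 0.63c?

Proper length L₀ = 119 m
γ = 1/√(1 - 0.63²) = 1.2877
L = L₀/γ = 119/1.2877 = 92.41 m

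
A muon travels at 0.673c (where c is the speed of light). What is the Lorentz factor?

v/c = 0.673, so (v/c)² = 0.452929
1 - (v/c)² = 0.547071
γ = 1/√(0.547071) = 1.352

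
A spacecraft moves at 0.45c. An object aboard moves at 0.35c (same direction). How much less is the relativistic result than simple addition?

Classical: u' + v = 0.35 + 0.45 = 0.8c
Relativistic: u = (0.35 + 0.45)/(1 + 0.1575) = 0.8/1.1575 = 0.6911c
Difference: 0.8 - 0.6911 = 0.1089c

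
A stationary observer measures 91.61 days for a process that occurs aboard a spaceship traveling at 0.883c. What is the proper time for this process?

Dilated time Δt = 91.61 days
γ = 1/√(1 - 0.883²) = 2.1305
Δt₀ = Δt/γ = 91.61/2.1305 = 43.00 days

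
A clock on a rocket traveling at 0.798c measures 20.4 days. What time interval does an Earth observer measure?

Proper time Δt₀ = 20.4 days
γ = 1/√(1 - 0.798²) = 1.6593
Δt = γΔt₀ = 1.6593 × 20.4 = 33.85 days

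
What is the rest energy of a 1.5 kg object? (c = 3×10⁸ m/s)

c² = (3×10⁸)² = 9.000×10¹⁶ m²/s²
E₀ = mc² = 1.5 × 9.000×10¹⁶ = 1.350×10¹⁷ J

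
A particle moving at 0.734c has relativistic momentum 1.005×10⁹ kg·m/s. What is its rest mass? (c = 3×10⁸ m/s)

γ = 1/√(1 - 0.734²) = 1.4724
v = 0.734 × 3×10⁸ = 2.202×10⁸ m/s
m = p/(γv) = 1.005×10⁹/(1.4724 × 2.202×10⁸) = 3.100 kg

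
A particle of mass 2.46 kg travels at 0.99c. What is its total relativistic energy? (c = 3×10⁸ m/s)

γ = 1/√(1 - 0.99²) = 7.0888
mc² = 2.46 × (3×10⁸)² = 2.214×10¹⁷ J
E = γmc² = 7.0888 × 2.214×10¹⁷ = 1.569×10¹⁸ J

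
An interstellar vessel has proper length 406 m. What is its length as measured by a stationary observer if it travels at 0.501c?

Proper length L₀ = 406 m
γ = 1/√(1 - 0.501²) = 1.1555
L = L₀/γ = 406/1.1555 = 351.4 m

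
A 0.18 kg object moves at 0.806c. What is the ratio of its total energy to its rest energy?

E = γmc², E₀ = mc²
E/E₀ = γ = 1/√(1 - 0.806²) = 1.689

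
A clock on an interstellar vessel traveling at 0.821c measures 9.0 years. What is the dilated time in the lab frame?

Proper time Δt₀ = 9.0 years
γ = 1/√(1 - 0.821²) = 1.7515
Δt = γΔt₀ = 1.7515 × 9.0 = 15.76 years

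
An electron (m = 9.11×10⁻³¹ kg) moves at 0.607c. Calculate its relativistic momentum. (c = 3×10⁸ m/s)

γ = 1/√(1 - 0.607²) = 1.258
v = 0.607 × 3×10⁸ = 1.821×10⁸ m/s
p = γmv = 1.258 × 9.11×10⁻³¹ × 1.821×10⁸ = 2.087×10⁻²² kg·m/s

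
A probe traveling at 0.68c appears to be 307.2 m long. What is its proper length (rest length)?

Contracted length L = 307.2 m
γ = 1/√(1 - 0.68²) = 1.364
L₀ = γL = 1.364 × 307.2 = 419.0 m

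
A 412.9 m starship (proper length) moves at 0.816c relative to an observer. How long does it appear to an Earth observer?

Proper length L₀ = 412.9 m
γ = 1/√(1 - 0.816²) = 1.730
L = L₀/γ = 412.9/1.730 = 238.7 m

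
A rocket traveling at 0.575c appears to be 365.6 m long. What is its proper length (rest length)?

Contracted length L = 365.6 m
γ = 1/√(1 - 0.575²) = 1.2223
L₀ = γL = 1.2223 × 365.6 = 446.9 m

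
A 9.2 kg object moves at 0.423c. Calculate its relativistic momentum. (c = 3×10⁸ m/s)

γ = 1/√(1 - 0.423²) = 1.1036
v = 0.423 × 3×10⁸ = 1.269×10⁸ m/s
p = γmv = 1.1036 × 9.2 × 1.269×10⁸ = 1.288×10⁹ kg·m/s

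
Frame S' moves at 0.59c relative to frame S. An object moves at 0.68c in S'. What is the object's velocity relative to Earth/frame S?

u = (u' + v)/(1 + u'v/c²)
Numerator: 0.68 + 0.59 = 1.27
Denominator: 1 + 0.4012 = 1.4012
u = 1.27/1.4012 = 0.9064c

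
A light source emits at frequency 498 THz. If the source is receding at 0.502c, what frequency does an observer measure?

β = v/c = 0.502
(1-β)/(1+β) = 0.498/1.502 = 0.33156
Doppler factor = √(0.33156) = 0.57581
f_obs = 498 × 0.57581 = 286.8 THz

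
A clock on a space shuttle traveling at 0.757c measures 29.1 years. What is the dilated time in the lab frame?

Proper time Δt₀ = 29.1 years
γ = 1/√(1 - 0.757²) = 1.53042
Δt = γΔt₀ = 1.53042 × 29.1 = 44.54 years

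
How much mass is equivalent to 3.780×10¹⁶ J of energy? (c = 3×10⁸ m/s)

From E = mc², we get m = E/c²
c² = (3×10⁸)² = 9×10¹⁶ m²/s²
m = 3.780×10¹⁶ / 9×10¹⁶ = 0.4200 kg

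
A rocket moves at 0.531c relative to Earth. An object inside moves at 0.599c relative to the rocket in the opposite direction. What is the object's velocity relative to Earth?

Object's velocity in rocket frame is u' = -0.599c
u = (u' + v)/(1 + u'v/c²) = (v - 0.599)/(1 - 0.599·v/c²)
Numerator: 0.531 - 0.599 = -0.068
Denominator: 1 - 0.318069 = 0.681931
u = -0.068/0.681931 = -0.09972c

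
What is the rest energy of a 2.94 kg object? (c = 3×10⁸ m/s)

c² = (3×10⁸)² = 9.000×10¹⁶ m²/s²
E₀ = mc² = 2.94 × 9.000×10¹⁶ = 2.646×10¹⁷ J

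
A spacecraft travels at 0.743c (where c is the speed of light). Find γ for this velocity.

v/c = 0.743, so (v/c)² = 0.552049
1 - (v/c)² = 0.447951
γ = 1/√(0.447951) = 1.494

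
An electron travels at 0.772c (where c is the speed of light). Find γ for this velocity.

v/c = 0.772, so (v/c)² = 0.595984
1 - (v/c)² = 0.404016
γ = 1/√(0.404016) = 1.573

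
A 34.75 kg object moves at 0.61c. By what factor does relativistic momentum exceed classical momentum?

p_rel = γmv, p_class = mv
Ratio = γ = 1/√(1 - 0.61²) = 1.262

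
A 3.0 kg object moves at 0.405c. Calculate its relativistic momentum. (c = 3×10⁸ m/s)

γ = 1/√(1 - 0.405²) = 1.0937
v = 0.405 × 3×10⁸ = 1.215×10⁸ m/s
p = γmv = 1.0937 × 3.0 × 1.215×10⁸ = 3.987×10⁸ kg·m/s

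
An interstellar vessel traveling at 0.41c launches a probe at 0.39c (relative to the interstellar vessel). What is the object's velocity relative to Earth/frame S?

u = (u' + v)/(1 + u'v/c²)
Numerator: 0.39 + 0.41 = 0.8
Denominator: 1 + 0.1599 = 1.1599
u = 0.8/1.1599 = 0.6897c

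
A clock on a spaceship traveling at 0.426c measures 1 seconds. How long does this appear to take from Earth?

Proper time Δt₀ = 1 seconds
γ = 1/√(1 - 0.426²) = 1.105
Δt = γΔt₀ = 1.105 × 1 = 1.105 seconds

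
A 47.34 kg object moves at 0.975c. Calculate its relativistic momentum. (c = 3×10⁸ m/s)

γ = 1/√(1 - 0.975²) = 4.5004
v = 0.975 × 3×10⁸ = 2.925×10⁸ m/s
p = γmv = 4.5004 × 47.34 × 2.925×10⁸ = 6.232×10¹⁰ kg·m/s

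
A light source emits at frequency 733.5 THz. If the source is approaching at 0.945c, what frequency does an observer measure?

β = v/c = 0.945
(1+β)/(1-β) = 1.945/0.055 = 35.364
Doppler factor = √(35.364) = 5.947
f_obs = 733.5 × 5.947 = 4362 THz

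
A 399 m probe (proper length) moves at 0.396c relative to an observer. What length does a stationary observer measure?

Proper length L₀ = 399 m
γ = 1/√(1 - 0.396²) = 1.089
L = L₀/γ = 399/1.089 = 366.4 m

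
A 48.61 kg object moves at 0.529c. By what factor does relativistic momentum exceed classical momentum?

p_rel = γmv, p_class = mv
Ratio = γ = 1/√(1 - 0.529²) = 1.178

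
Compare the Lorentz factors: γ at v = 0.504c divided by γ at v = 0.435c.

γ₁ = 1/√(1 - 0.504²) = 1.15780
γ₂ = 1/√(1 - 0.435²) = 1.11058
γ₁/γ₂ = 1.15780/1.11058 = 1.043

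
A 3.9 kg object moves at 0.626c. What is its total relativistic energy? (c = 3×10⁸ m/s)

γ = 1/√(1 - 0.626²) = 1.2823
mc² = 3.9 × (3×10⁸)² = 3.510×10¹⁷ J
E = γmc² = 1.2823 × 3.510×10¹⁷ = 4.501×10¹⁷ J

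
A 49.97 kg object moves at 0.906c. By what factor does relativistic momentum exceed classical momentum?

p_rel = γmv, p_class = mv
Ratio = γ = 1/√(1 - 0.906²) = 2.363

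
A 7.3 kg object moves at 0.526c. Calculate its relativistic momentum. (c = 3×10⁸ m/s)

γ = 1/√(1 - 0.526²) = 1.1758
v = 0.526 × 3×10⁸ = 1.578×10⁸ m/s
p = γmv = 1.1758 × 7.3 × 1.578×10⁸ = 1.354×10⁹ kg·m/s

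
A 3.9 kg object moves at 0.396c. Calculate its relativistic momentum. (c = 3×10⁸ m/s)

γ = 1/√(1 - 0.396²) = 1.089
v = 0.396 × 3×10⁸ = 1.188×10⁸ m/s
p = γmv = 1.089 × 3.9 × 1.188×10⁸ = 5.046×10⁸ kg·m/s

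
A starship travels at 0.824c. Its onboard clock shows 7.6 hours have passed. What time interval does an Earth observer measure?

Proper time Δt₀ = 7.6 hours
γ = 1/√(1 - 0.824²) = 1.765
Δt = γΔt₀ = 1.765 × 7.6 = 13.41 hours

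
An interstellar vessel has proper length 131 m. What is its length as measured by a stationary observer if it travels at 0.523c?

Proper length L₀ = 131 m
γ = 1/√(1 - 0.523²) = 1.173
L = L₀/γ = 131/1.173 = 111.7 m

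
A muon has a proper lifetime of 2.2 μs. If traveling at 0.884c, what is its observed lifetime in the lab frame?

Proper lifetime τ₀ = 2.2 μs
γ = 1/√(1 - 0.884²) = 2.139
τ = γτ₀ = 2.139 × 2.2 μs = 4.706 μs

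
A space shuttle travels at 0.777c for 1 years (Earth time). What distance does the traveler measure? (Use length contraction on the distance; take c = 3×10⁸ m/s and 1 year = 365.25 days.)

Earth distance: d = v × t = 0.777c × 1 yr = 7.3561×10¹⁵ m
γ = 1.5886
d' = d/γ = 7.3561×10¹⁵/1.5886 = 4.631×10¹⁵ m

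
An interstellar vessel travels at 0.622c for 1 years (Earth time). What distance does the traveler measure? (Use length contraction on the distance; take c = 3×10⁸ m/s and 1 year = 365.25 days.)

Earth distance: d = v × t = 0.622c × 1 yr = 5.8886×10¹⁵ m
γ = 1.2771
d' = d/γ = 5.8886×10¹⁵/1.2771 = 4.611×10¹⁵ m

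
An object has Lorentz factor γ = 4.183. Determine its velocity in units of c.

From γ = 1/√(1 - v²/c²):
1/γ² = 1/4.183² = 0.057151
v²/c² = 1 - 0.057151 = 0.9428
v/c = √(0.9428) = 0.9710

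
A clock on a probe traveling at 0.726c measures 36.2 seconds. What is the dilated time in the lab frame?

Proper time Δt₀ = 36.2 seconds
γ = 1/√(1 - 0.726²) = 1.4541
Δt = γΔt₀ = 1.4541 × 36.2 = 52.64 seconds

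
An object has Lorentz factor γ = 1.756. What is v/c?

From γ = 1/√(1 - v²/c²):
1/γ² = 1/1.756² = 0.3243
v²/c² = 1 - 0.3243 = 0.6757
v/c = √(0.6757) = 0.8220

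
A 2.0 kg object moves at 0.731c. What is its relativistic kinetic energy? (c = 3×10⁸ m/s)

γ = 1/√(1 - 0.731²) = 1.46546
γ - 1 = 0.46546
KE = (γ-1)mc² = 0.46546 × 2.0 × (3×10⁸)² = 8.378×10¹⁶ J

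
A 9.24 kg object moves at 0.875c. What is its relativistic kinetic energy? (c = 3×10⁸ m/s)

γ = 1/√(1 - 0.875²) = 2.06559
γ - 1 = 1.06559
KE = (γ-1)mc² = 1.06559 × 9.24 × (3×10⁸)² = 8.861×10¹⁷ J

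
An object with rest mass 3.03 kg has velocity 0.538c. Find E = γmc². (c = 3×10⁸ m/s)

γ = 1/√(1 - 0.538²) = 1.1863
mc² = 3.03 × (3×10⁸)² = 2.727×10¹⁷ J
E = γmc² = 1.1863 × 2.727×10¹⁷ = 3.235×10¹⁷ J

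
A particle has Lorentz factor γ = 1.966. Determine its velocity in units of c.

From γ = 1/√(1 - v²/c²):
1/γ² = 1/1.966² = 0.2587
v²/c² = 1 - 0.2587 = 0.7413
v/c = √(0.7413) = 0.8610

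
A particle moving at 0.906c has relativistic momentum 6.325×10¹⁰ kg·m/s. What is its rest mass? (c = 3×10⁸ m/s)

γ = 1/√(1 - 0.906²) = 2.3625
v = 0.906 × 3×10⁸ = 2.718×10⁸ m/s
m = p/(γv) = 6.325×10¹⁰/(2.3625 × 2.718×10⁸) = 98.50 kg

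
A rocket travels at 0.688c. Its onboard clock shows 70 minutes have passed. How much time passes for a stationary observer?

Proper time Δt₀ = 70 minutes
γ = 1/√(1 - 0.688²) = 1.378
Δt = γΔt₀ = 1.378 × 70 = 96.46 minutes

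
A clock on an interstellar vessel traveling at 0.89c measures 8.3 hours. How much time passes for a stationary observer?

Proper time Δt₀ = 8.3 hours
γ = 1/√(1 - 0.89²) = 2.193
Δt = γΔt₀ = 2.193 × 8.3 = 18.20 hours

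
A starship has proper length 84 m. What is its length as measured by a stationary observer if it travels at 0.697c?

Proper length L₀ = 84 m
γ = 1/√(1 - 0.697²) = 1.3946
L = L₀/γ = 84/1.3946 = 60.23 m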